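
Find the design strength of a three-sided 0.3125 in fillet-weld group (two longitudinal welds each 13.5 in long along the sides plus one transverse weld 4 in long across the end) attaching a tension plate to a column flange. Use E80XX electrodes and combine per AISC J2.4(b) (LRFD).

φR_n ≈ 247 kip

E80XX → F_EXX = 80 ksi.
t_e = 0.707 × 0.3125 = 0.2209 in.
R_nwl = 0.6 × 80 × 0.2209 × 27 = 286.3 kip (longitudinal, 2 welds).
R_nwt = 0.6 × 80 × 0.2209 × 4 = 42.42 kip (transverse, base value).
(i) R_nwl + R_nwt = 328.8 kip; (ii) 0.85 R_nwl + 1.5 R_nwt = 307 kip.
R_n = max = 328.8 kip [governs: (i)]; φR_n = 246.6 kip.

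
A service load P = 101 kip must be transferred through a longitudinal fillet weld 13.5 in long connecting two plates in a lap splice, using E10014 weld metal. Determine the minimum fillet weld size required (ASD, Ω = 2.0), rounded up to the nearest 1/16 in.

E100XX → F_EXX = 100 ksi.
Total weld length L = 13.5 in.
Required throat t_e = P × Ω / (0.6 F_EXX × L) = 101 × 2.0 / (0.6 × 100 × 13.5) = 0.2494 in.
Required leg w = t_e / 0.707 = 0.3527 in → use 3/8 in.

w = 3/8 in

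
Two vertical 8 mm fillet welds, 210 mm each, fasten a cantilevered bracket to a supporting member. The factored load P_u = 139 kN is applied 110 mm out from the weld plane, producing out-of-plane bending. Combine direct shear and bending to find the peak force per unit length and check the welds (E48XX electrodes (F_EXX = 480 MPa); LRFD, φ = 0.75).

f_max ≈ 1090 N/mm; adequate

L_w = 2 × 210 = 420 mm; section modulus (unit throat) S = 2 × L²/6 = 14700 mm².
Direct shear f_v = P/L_w = 139×10³/420 = 331 N/mm.
Moment M = P × e = 139×10³ × 110 = 15290000 N·mm; bending f_b = M/S = 1040 N/mm.
f_max = √(f_v² + f_b²) = √(331² + 1040²) = 1092 N/mm.
φr_n = 0.75 × 0.6 × 480 × (0.707 × 8) = 1222 N/mm → adequate.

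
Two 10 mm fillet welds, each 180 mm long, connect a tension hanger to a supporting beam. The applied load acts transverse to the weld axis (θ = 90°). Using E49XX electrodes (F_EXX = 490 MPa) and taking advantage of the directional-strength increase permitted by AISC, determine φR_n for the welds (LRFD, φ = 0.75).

φR_n ≈ 842 kN

t_e = 0.707 × 10 = 7.07 mm; A_we = 7.07 × 360 = 2545 mm².
Directional factor: 1.0 + 0.5 sin^1.5(90°) = 1.5.
F_nw = 0.6 × 490 × 1.5 = 441 MPa.
φR_n = 0.75 × 441 × 2545 × 10⁻³ = 841.8 kN.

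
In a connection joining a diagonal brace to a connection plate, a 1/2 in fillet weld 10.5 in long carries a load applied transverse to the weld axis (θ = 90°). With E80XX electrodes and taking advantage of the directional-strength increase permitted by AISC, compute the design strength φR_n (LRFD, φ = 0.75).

E80XX → F_EXX = 80 ksi.
t_e = 0.707 × 0.5 = 0.3535 in; A_we = 0.3535 × 10.5 = 3.712 in².
Directional factor: 1.0 + 0.5 sin^1.5(90°) = 1.5.
F_nw = 0.6 × 80 × 1.5 = 72 ksi.
φR_n = 0.75 × 72 × 3.712 = 200.4 kip.

φR_n ≈ 200 kip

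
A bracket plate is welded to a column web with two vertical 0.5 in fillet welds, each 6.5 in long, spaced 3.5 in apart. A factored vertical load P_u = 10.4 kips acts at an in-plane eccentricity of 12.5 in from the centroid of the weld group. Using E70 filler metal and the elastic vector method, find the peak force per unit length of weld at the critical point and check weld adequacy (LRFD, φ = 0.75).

f_max ≈ 6.03 kip/in; adequate

E70XX → F_EXX = 70 ksi.
Total weld length L_w = 13 in. Treat welds as unit-width lines.
Polar moment about centroid: J = 2[d³/12 + d(b/2)²] = 2[6.5³/12 + 6.5×1.75²] = 85.58 in³.
Direct shear f_v = P/L_w = 10.4 / 13 = 0.8 kip/in (vertical).
Torsion M = P·e = 10.4 × 12.5 = 130 kip·in.
Critical point at (x, y) = (1.75, 3.25) from centroid. f_tx = M·y/J = 4.937 kip/in; f_ty = M·x/J = 2.658 kip/in.
Resultant f_max = √[f_tx² + (f_v + f_ty)²] = √[4.937² + (0.8 + 2.658)²] = 6.027 kip/in.
Capacity per unit length: φr_n = 0.75 × 0.6 × 70 × (0.707 × 0.5) = 11.14 kip/in.
6.027 ≤ 11.14 → adequate.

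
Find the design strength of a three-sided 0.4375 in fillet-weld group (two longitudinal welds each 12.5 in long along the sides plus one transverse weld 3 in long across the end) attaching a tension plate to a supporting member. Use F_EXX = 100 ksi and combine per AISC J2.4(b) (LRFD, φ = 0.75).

t_e = 0.707 × 0.4375 = 0.3093 in.
R_nwl = 0.6 × 100 × 0.3093 × 25 = 464 kips (longitudinal, 2 welds).
R_nwt = 0.6 × 100 × 0.3093 × 3 = 55.68 kips (transverse, base value).
(i) R_nwl + R_nwt = 519.6 kips; (ii) 0.85 R_nwl + 1.5 R_nwt = 477.9 kips.
R_n = max = 519.6 kips [governs: (i)]; φR_n = 389.7 kips.

φR_n ≈ 390 kips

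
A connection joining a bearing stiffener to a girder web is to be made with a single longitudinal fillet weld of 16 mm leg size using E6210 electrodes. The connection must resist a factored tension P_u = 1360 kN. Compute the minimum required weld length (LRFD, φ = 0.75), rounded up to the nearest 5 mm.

E62XX → F_EXX = 620 MPa.
Throat t_e = 0.707 × 16 = 11.31 mm.
φr_n = 0.75 × 0.6 × 620 × 11.31 × 10⁻³ = 3.156 kN/mm.
L_req = P_u / φr_n = 1360 / 3.156 = 430.9 mm total.
Round up → use L = 435 mm.

L = 435 mm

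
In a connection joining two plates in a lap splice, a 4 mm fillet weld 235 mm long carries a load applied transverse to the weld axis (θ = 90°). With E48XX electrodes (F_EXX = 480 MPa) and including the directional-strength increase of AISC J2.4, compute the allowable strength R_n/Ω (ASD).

R_n/Ω ≈ 144 kN

t_e = 0.707 × 4 = 2.828 mm; A_we = 2.828 × 235 = 664.6 mm².
Directional factor: 1.0 + 0.5 sin^1.5(90°) = 1.5.
F_nw = 0.6 × 480 × 1.5 = 432 MPa.
R_n/Ω = (432 × 664.6) / 2.0 × 10⁻³ = 143.5 kN.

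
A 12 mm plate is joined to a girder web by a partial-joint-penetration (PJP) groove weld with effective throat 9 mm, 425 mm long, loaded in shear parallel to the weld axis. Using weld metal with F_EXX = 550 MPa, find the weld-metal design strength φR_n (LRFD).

Effective throat (given) t_e = 9 mm.
A_we = 9 × 425 = 3825 mm².
F_nw = 0.6 F_EXX = 330 MPa.
φR_n = 0.75 × 330 × 3825 × 10⁻³ = 946.7 kN.

φR_n ≈ 947 kN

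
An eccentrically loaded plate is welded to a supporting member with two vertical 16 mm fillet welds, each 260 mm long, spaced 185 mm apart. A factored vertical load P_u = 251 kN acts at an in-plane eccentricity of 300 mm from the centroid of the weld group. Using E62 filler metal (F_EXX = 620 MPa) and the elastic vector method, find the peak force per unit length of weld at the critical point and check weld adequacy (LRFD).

Total weld length L_w = 520 mm. Treat welds as unit-width lines.
Polar moment about centroid: J = 2[d³/12 + d(b/2)²] = 2[260³/12 + 260×92.5²] = 7379000 mm³.
Direct shear f_v = P/L_w = 251×10³ / 520 = 482.7 N/mm (vertical).
Torsion M = P·e = 251×10³ × 300 = 75300000 N·mm.
Critical point at (x, y) = (92.5, 130) from centroid. f_tx = M·y/J = 1327 N/mm; f_ty = M·x/J = 944 N/mm.
Resultant f_max = √[f_tx² + (f_v + f_ty)²] = √[1327² + (482.7 + 944)²] = 1948 N/mm.
Capacity per unit length: φr_n = 0.75 × 0.6 × 620 × (0.707 × 16) = 3156 N/mm.
1948 ≤ 3156 → adequate.

f_max ≈ 1950 N/mm; adequate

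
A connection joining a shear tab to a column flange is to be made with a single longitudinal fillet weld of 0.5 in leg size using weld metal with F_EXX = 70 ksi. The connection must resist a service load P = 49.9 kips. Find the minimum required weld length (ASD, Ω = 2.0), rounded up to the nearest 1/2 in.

Throat t_e = 0.707 × 0.5 = 0.3535 in.
r_n/Ω = (0.6 × 70 × 0.3535) / 2.0 = 7.423 kip/in.
L_req = P / (r_n/Ω) = 49.9 / 7.423 = 6.722 in total.
Round up → use L = 7 in.

L = 7 in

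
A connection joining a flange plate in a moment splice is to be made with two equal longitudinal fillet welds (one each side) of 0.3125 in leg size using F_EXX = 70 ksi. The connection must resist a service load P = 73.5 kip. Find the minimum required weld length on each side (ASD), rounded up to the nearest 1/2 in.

L = 8 in on each side

Throat t_e = 0.707 × 0.3125 = 0.2209 in.
r_n/Ω = (0.6 × 70 × 0.2209) / 2.0 = 4.64 kip/in.
L_req = P / (r_n/Ω) = 73.5 / 4.64 = 15.84 in total.
Per side: 15.84 / 2 = 7.921 in.
Round up → use L = 8 in on each side.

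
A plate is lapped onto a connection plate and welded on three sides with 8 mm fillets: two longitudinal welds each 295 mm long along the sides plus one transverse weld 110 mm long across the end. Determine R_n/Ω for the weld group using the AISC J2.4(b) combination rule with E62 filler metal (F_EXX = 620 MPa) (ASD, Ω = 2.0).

t_e = 0.707 × 8 = 5.656 mm.
R_nwl = 0.6 × 620 × 5.656 × 590 × 10⁻³ = 1241 kN (longitudinal, 2 welds).
R_nwt = 0.6 × 620 × 5.656 × 110 × 10⁻³ = 231.4 kN (transverse, base value).
(i) R_nwl + R_nwt = 1473 kN; (ii) 0.85 R_nwl + 1.5 R_nwt = 1402 kN.
R_n = max = 1473 kN [governs: (i)]; R_n/Ω = 736.4 kN.

R_n/Ω ≈ 736 kN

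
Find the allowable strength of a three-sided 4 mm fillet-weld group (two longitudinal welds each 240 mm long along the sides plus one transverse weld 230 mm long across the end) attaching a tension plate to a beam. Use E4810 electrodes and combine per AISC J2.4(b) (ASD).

R_n/Ω ≈ 307 kN

E48XX → F_EXX = 480 MPa.
t_e = 0.707 × 4 = 2.828 mm.
R_nwl = 0.6 × 480 × 2.828 × 480 × 10⁻³ = 390.9 kN (longitudinal, 2 welds).
R_nwt = 0.6 × 480 × 2.828 × 230 × 10⁻³ = 187.3 kN (transverse, base value).
(i) R_nwl + R_nwt = 578.3 kN; (ii) 0.85 R_nwl + 1.5 R_nwt = 613.3 kN.
R_n = max = 613.3 kN [governs: (ii)]; R_n/Ω = 306.6 kN.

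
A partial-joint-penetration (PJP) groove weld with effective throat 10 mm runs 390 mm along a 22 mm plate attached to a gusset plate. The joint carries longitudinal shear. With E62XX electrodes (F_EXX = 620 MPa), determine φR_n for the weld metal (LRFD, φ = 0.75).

φR_n ≈ 1090 kN

Effective throat (given) t_e = 10 mm.
A_we = 10 × 390 = 3900 mm².
F_nw = 0.6 F_EXX = 372 MPa.
φR_n = 0.75 × 372 × 3900 × 10⁻³ = 1088 kN.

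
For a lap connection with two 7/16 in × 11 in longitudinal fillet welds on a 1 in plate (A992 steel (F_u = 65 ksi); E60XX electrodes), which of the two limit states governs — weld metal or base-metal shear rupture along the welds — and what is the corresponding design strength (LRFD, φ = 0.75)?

φR_n ≈ 184 kips (weld metal governs)

E60XX → F_EXX = 60 ksi.
t_e = 0.707 × 0.4375 = 0.3093 in; L = 22 in.
Weld metal: φR_n = 0.75 × 0.6 × 60 × 0.3093 × 22 = 183.7 kips.
Base metal (shear rupture): φR_n = 0.75 × 0.6 × 65 × 1 × 22 = 643.5 kips.
Governing: weld metal.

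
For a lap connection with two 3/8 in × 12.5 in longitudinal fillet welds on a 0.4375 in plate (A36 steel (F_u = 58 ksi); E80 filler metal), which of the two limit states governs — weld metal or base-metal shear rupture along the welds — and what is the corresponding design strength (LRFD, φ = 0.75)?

E80XX → F_EXX = 80 ksi.
t_e = 0.707 × 0.375 = 0.2651 in; L = 25 in.
Weld metal: φR_n = 0.75 × 0.6 × 80 × 0.2651 × 25 = 238.6 kips.
Base metal (shear rupture): φR_n = 0.75 × 0.6 × 58 × 0.4375 × 25 = 285.5 kips.
Governing: weld metal.

φR_n ≈ 239 kips (weld metal governs)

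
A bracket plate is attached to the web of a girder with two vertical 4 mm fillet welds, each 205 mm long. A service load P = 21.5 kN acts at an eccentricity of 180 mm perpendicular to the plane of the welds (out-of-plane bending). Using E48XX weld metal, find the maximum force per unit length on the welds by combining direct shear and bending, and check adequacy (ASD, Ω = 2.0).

f_max ≈ 281 N/mm; adequate

E48XX → F_EXX = 480 MPa.
L_w = 2 × 205 = 410 mm; section modulus (unit throat) S = 2 × L²/6 = 14010 mm².
Direct shear f_v = P/L_w = 21.5×10³/410 = 52.44 N/mm.
Moment M = P × e = 21.5×10³ × 180 = 3870000 N·mm; bending f_b = M/S = 276.3 N/mm.
f_max = √(f_v² + f_b²) = √(52.44² + 276.3²) = 281.2 N/mm.
r_n/Ω = (1/2.0) × 0.6 × 480 × (0.707 × 4) = 407.2 N/mm → adequate.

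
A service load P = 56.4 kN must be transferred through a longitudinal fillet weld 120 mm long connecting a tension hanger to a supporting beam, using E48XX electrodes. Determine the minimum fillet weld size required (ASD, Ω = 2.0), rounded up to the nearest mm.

E48XX → F_EXX = 480 MPa.
Total weld length L = 120 mm.
Required throat t_e = P × Ω / (0.6 F_EXX × L) = 56.4 × 2.0 / (0.6 × 480 × 120 × 10⁻³) = 3.264 mm.
Required leg w = t_e / 0.707 = 4.617 mm → use 5 mm.

w = 5 mm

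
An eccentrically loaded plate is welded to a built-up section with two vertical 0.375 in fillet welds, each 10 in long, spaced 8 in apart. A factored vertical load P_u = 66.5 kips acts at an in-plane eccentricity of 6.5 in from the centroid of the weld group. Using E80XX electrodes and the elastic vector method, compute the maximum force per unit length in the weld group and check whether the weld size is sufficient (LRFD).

E80XX → F_EXX = 80 ksi.
Total weld length L_w = 20 in. Treat welds as unit-width lines.
Polar moment about centroid: J = 2[d³/12 + d(b/2)²] = 2[10³/12 + 10×4²] = 486.7 in³.
Direct shear f_v = P/L_w = 66.5 / 20 = 3.325 kip/in (vertical).
Torsion M = P·e = 66.5 × 6.5 = 432.25 kip·in.
Critical point at (x, y) = (4, 5) from centroid. f_tx = M·y/J = 4.441 kip/in; f_ty = M·x/J = 3.553 kip/in.
Resultant f_max = √[f_tx² + (f_v + f_ty)²] = √[4.441² + (3.325 + 3.553)²] = 8.187 kip/in.
Capacity per unit length: φr_n = 0.75 × 0.6 × 80 × (0.707 × 0.375) = 9.544 kip/in.
8.187 ≤ 9.544 → adequate.

f_max ≈ 8.19 kip/in; adequate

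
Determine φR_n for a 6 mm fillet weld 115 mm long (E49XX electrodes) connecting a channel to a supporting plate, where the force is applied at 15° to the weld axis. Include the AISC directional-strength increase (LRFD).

E49XX → F_EXX = 490 MPa.
t_e = 0.707 × 6 = 4.242 mm; A_we = 4.242 × 115 = 487.8 mm².
Directional factor: 1.0 + 0.5 sin^1.5(15°) = 1.066.
F_nw = 0.6 × 490 × 1.066 = 313.4 MPa.
φR_n = 0.75 × 313.4 × 487.8 × 10⁻³ = 114.6 kN.

φR_n ≈ 115 kN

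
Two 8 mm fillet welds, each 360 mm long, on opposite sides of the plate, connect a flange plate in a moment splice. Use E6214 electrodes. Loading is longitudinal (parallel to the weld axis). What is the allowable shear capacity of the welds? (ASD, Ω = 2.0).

E62XX → F_EXX = 620 MPa.
Effective throat t_e = 0.707 × 8 = 5.656 mm.
Total length L = 720 mm; A_we = 5.656 × 720 = 4072 mm².
F_nw = 0.6 F_EXX = 0.6 × 620 = 372 MPa.
R_n = 372 × 4072 × 10⁻³ = 1515 kN; R_n/Ω = 1515/2.0 = 757.5 kN.

R_n/Ω ≈ 757 kN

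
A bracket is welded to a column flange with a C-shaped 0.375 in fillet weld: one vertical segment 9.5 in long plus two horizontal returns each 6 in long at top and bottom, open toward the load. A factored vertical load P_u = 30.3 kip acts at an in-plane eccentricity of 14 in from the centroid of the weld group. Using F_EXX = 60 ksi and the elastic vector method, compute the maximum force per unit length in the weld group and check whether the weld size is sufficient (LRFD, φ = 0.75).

Total weld length L_w = 21.5 in. Treat welds as unit-width lines.
Centroid: x̄ = 2×6×3 / 21.5 = 1.674 in from the vertical weld.
Polar moment about centroid: J = I_x + I_y = [9.5³/12 + 2×6×4.75²] + [9.5×1.674² + 2(6³/12 + 6×1.326²)] = 425.9 in³.
Direct shear f_v = P/L_w = 30.3 / 21.5 = 1.409 kip/in (vertical).
Torsion M = P·e = 30.3 × 14 = 424.2 kip·in.
Critical point at (x, y) = (4.326, 4.75) from centroid. f_tx = M·y/J = 4.731 kip/in; f_ty = M·x/J = 4.308 kip/in.
Resultant f_max = √[f_tx² + (f_v + f_ty)²] = √[4.731² + (1.409 + 4.308)²] = 7.421 kip/in.
Capacity per unit length: φr_n = 0.75 × 0.6 × 60 × (0.707 × 0.375) = 7.158 kip/in.
7.421 > 7.158 → NOT adequate.

f_max ≈ 7.42 kip/in; NOT adequate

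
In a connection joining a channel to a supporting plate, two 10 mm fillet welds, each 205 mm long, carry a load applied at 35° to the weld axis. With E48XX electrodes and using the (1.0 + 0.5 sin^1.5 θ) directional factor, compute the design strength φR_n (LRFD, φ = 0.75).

E48XX → F_EXX = 480 MPa.
t_e = 0.707 × 10 = 7.07 mm; A_we = 7.07 × 410 = 2899 mm².
Directional factor: 1.0 + 0.5 sin^1.5(35°) = 1.217.
F_nw = 0.6 × 480 × 1.217 = 350.6 MPa.
φR_n = 0.75 × 350.6 × 2899 × 10⁻³ = 762.1 kN.

φR_n ≈ 762 kN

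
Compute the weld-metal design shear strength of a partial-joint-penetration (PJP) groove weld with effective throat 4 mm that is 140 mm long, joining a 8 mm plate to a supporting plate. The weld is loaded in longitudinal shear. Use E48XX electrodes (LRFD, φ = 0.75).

φR_n ≈ 121 kN

E48XX → F_EXX = 480 MPa.
Effective throat (given) t_e = 4 mm.
A_we = 4 × 140 = 560 mm².
F_nw = 0.6 F_EXX = 288 MPa.
φR_n = 0.75 × 288 × 560 × 10⁻³ = 121 kN.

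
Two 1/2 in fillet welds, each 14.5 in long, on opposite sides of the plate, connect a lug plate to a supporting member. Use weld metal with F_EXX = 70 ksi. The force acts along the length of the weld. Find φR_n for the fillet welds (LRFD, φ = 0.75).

Effective throat t_e = 0.707 × 0.5 = 0.3535 in.
Total length L = 29 in; A_we = 0.3535 × 29 = 10.25 in².
F_nw = 0.6 F_EXX = 0.6 × 70 = 42 ksi.
φR_n = 0.75 × 42 × 10.25 = 322.9 kip.

φR_n ≈ 323 kip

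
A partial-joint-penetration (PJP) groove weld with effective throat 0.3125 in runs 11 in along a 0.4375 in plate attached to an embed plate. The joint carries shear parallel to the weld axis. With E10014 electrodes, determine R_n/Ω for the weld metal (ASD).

E100XX → F_EXX = 100 ksi.
Effective throat (given) t_e = 0.3125 in.
A_we = 0.3125 × 11 = 3.438 in².
F_nw = 0.6 F_EXX = 60 ksi.
R_n/Ω = (60 × 3.438) / 2.0 = 103.1 kips.

R_n/Ω ≈ 103 kips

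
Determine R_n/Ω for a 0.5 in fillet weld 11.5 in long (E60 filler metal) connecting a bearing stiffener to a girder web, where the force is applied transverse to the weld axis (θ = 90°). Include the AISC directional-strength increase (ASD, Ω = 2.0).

E60XX → F_EXX = 60 ksi.
t_e = 0.707 × 0.5 = 0.3535 in; A_we = 0.3535 × 11.5 = 4.065 in².
Directional factor: 1.0 + 0.5 sin^1.5(90°) = 1.5.
F_nw = 0.6 × 60 × 1.5 = 54 ksi.
R_n/Ω = (54 × 4.065) / 2.0 = 109.8 kips.

R_n/Ω ≈ 110 kips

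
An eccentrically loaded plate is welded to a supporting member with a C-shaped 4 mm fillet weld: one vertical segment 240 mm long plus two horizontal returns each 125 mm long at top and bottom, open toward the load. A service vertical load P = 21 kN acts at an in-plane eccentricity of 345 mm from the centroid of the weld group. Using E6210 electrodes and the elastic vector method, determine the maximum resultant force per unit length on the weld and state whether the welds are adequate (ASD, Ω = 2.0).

f_max ≈ 227 N/mm; adequate

E62XX → F_EXX = 620 MPa.
Total weld length L_w = 490 mm. Treat welds as unit-width lines.
Centroid: x̄ = 2×125×62.5 / 490 = 31.89 mm from the vertical weld.
Polar moment about centroid: J = I_x + I_y = [240³/12 + 2×125×120²] + [240×31.89² + 2(125³/12 + 125×30.61²)] = 5556000 mm³.
Direct shear f_v = P/L_w = 21×10³ / 490 = 42.86 N/mm (vertical).
Torsion M = P·e = 21×10³ × 345 = 7245000 N·mm.
Critical point at (x, y) = (93.11, 120) from centroid. f_tx = M·y/J = 156.5 N/mm; f_ty = M·x/J = 121.4 N/mm.
Resultant f_max = √[f_tx² + (f_v + f_ty)²] = √[156.5² + (42.86 + 121.4)²] = 226.9 N/mm.
Capacity per unit length: r_n/Ω = (1/2.0) × 0.6 × 620 × (0.707 × 4) = 526 N/mm.
226.9 ≤ 526 → adequate.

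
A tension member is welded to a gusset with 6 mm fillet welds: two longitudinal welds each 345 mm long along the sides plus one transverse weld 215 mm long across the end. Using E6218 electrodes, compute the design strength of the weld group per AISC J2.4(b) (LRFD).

E62XX → F_EXX = 620 MPa.
t_e = 0.707 × 6 = 4.242 mm.
R_nwl = 0.6 × 620 × 4.242 × 690 × 10⁻³ = 1089 kN (longitudinal, 2 welds).
R_nwt = 0.6 × 620 × 4.242 × 215 × 10⁻³ = 339.3 kN (transverse, base value).
(i) R_nwl + R_nwt = 1428 kN; (ii) 0.85 R_nwl + 1.5 R_nwt = 1434 kN.
R_n = max = 1434 kN [governs: (ii)]; φR_n = 1076 kN.

φR_n ≈ 1080 kN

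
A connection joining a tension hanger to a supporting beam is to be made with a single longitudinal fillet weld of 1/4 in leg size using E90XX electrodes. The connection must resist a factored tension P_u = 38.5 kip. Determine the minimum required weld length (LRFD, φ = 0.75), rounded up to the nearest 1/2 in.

E90XX → F_EXX = 90 ksi.
Throat t_e = 0.707 × 0.25 = 0.1767 in.
φr_n = 0.75 × 0.6 × 90 × 0.1767 = 7.158 kip/in.
L_req = P_u / φr_n = 38.5 / 7.158 = 5.378 in total.
Round up → use L = 5.5 in.

L = 5.5 in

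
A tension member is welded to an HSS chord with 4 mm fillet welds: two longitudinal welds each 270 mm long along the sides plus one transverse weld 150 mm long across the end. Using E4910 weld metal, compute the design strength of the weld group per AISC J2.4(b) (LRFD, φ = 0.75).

φR_n ≈ 430 kN

E49XX → F_EXX = 490 MPa.
t_e = 0.707 × 4 = 2.828 mm.
R_nwl = 0.6 × 490 × 2.828 × 540 × 10⁻³ = 449 kN (longitudinal, 2 welds).
R_nwt = 0.6 × 490 × 2.828 × 150 × 10⁻³ = 124.7 kN (transverse, base value).
(i) R_nwl + R_nwt = 573.7 kN; (ii) 0.85 R_nwl + 1.5 R_nwt = 568.7 kN.
R_n = max = 573.7 kN [governs: (i)]; φR_n = 430.3 kN.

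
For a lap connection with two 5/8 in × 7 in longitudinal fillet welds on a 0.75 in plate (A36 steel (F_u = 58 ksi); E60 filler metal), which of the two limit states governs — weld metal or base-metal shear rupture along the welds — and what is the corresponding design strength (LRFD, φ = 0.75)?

φR_n ≈ 167 kips (weld metal governs)

E60XX → F_EXX = 60 ksi.
t_e = 0.707 × 0.625 = 0.4419 in; L = 14 in.
Weld metal: φR_n = 0.75 × 0.6 × 60 × 0.4419 × 14 = 167 kips.
Base metal (shear rupture): φR_n = 0.75 × 0.6 × 58 × 0.75 × 14 = 274 kips.
Governing: weld metal.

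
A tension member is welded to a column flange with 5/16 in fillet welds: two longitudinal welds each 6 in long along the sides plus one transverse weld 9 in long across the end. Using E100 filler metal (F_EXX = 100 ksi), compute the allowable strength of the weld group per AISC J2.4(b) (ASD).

R_n/Ω ≈ 157 kips

t_e = 0.707 × 0.3125 = 0.2209 in.
R_nwl = 0.6 × 100 × 0.2209 × 12 = 159.1 kips (longitudinal, 2 welds).
R_nwt = 0.6 × 100 × 0.2209 × 9 = 119.3 kips (transverse, base value).
(i) R_nwl + R_nwt = 278.4 kips; (ii) 0.85 R_nwl + 1.5 R_nwt = 314.2 kips.
R_n = max = 314.2 kips [governs: (ii)]; R_n/Ω = 157.1 kips.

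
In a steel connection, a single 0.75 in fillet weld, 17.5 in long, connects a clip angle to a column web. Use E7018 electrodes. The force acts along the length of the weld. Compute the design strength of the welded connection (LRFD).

φR_n ≈ 292 kips

E70XX → F_EXX = 70 ksi.
Effective throat t_e = 0.707 × 0.75 = 0.5302 in.
Total length L = 17.5 in; A_we = 0.5302 × 17.5 = 9.279 in².
F_nw = 0.6 F_EXX = 0.6 × 70 = 42 ksi.
φR_n = 0.75 × 42 × 9.279 = 292.3 kips.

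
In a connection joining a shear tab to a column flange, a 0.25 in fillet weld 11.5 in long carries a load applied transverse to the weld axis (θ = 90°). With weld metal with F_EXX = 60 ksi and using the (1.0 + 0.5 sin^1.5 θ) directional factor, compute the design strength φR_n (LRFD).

φR_n ≈ 82.3 kip

t_e = 0.707 × 0.25 = 0.1767 in; A_we = 0.1767 × 11.5 = 2.033 in².
Directional factor: 1.0 + 0.5 sin^1.5(90°) = 1.5.
F_nw = 0.6 × 60 × 1.5 = 54 ksi.
φR_n = 0.75 × 54 × 2.033 = 82.32 kip.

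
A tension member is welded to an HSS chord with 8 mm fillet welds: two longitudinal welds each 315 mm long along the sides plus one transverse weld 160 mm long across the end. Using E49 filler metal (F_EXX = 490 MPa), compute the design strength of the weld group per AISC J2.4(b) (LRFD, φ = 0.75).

t_e = 0.707 × 8 = 5.656 mm.
R_nwl = 0.6 × 490 × 5.656 × 630 × 10⁻³ = 1048 kN (longitudinal, 2 welds).
R_nwt = 0.6 × 490 × 5.656 × 160 × 10⁻³ = 266.1 kN (transverse, base value).
(i) R_nwl + R_nwt = 1314 kN; (ii) 0.85 R_nwl + 1.5 R_nwt = 1290 kN.
R_n = max = 1314 kN [governs: (i)]; φR_n = 985.2 kN.

φR_n ≈ 985 kN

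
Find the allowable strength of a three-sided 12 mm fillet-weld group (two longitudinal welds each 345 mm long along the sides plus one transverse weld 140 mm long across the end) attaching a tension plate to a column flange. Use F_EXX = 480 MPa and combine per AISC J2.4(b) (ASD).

t_e = 0.707 × 12 = 8.484 mm.
R_nwl = 0.6 × 480 × 8.484 × 690 × 10⁻³ = 1686 kN (longitudinal, 2 welds).
R_nwt = 0.6 × 480 × 8.484 × 140 × 10⁻³ = 342.1 kN (transverse, base value).
(i) R_nwl + R_nwt = 2028 kN; (ii) 0.85 R_nwl + 1.5 R_nwt = 1946 kN.
R_n = max = 2028 kN [governs: (i)]; R_n/Ω = 1014 kN.

R_n/Ω ≈ 1010 kN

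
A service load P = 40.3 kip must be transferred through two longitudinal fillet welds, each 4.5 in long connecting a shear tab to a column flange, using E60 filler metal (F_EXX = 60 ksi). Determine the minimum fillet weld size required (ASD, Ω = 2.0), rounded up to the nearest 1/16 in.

w = 3/8 in

Total weld length L = 9 in.
Required throat t_e = P × Ω / (0.6 F_EXX × L) = 40.3 × 2.0 / (0.6 × 60 × 9) = 0.2488 in.
Required leg w = t_e / 0.707 = 0.3519 in → use 3/8 in.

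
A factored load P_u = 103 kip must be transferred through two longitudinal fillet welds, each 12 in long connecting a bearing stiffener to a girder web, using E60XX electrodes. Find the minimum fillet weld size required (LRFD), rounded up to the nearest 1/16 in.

E60XX → F_EXX = 60 ksi.
Total weld length L = 24 in.
Required throat t_e = P_u / (φ × 0.6 F_EXX × L) = 103 / (0.75 × 0.6 × 60 × 24) = 0.159 in.
Required leg w = t_e / 0.707 = 0.2248 in → use 1/4 in.

w = 1/4 in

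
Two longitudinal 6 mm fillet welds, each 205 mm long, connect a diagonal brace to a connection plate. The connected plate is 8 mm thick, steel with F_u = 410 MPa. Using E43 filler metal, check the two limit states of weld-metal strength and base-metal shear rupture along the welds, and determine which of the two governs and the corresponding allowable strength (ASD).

E43XX → F_EXX = 430 MPa.
t_e = 0.707 × 6 = 4.242 mm; L = 410 mm.
Weld metal: R_n/Ω = (1/2.0) × 0.6 × 430 × 4.242 × 410 × 10⁻³ = 224.4 kN.
Base metal (shear rupture): R_n/Ω = (1/2.0) × 0.6 × 410 × 8 × 410 × 10⁻³ = 403.4 kN.
Governing: weld metal.

R_n/Ω ≈ 224 kN (weld metal governs)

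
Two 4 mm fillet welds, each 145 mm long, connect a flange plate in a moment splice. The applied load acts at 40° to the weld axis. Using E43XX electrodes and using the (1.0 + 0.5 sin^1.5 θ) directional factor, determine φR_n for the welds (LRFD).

E43XX → F_EXX = 430 MPa.
t_e = 0.707 × 4 = 2.828 mm; A_we = 2.828 × 290 = 820.1 mm².
Directional factor: 1.0 + 0.5 sin^1.5(40°) = 1.258.
F_nw = 0.6 × 430 × 1.258 = 324.5 MPa.
φR_n = 0.75 × 324.5 × 820.1 × 10⁻³ = 199.6 kN.

φR_n ≈ 200 kN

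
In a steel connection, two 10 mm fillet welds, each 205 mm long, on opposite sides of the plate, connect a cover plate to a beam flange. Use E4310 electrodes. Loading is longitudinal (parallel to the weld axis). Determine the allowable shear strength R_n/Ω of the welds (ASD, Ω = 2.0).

E43XX → F_EXX = 430 MPa.
Effective throat t_e = 0.707 × 10 = 7.07 mm.
Total length L = 410 mm; A_we = 7.07 × 410 = 2899 mm².
F_nw = 0.6 F_EXX = 0.6 × 430 = 258 MPa.
R_n = 258 × 2899 × 10⁻³ = 747.9 kN; R_n/Ω = 747.9/2.0 = 373.9 kN.

R_n/Ω ≈ 374 kN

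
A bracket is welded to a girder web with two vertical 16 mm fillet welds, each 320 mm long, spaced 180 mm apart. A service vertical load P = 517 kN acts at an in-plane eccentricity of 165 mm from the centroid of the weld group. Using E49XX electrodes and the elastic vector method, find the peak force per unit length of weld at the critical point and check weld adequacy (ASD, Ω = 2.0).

E49XX → F_EXX = 490 MPa.
Total weld length L_w = 640 mm. Treat welds as unit-width lines.
Polar moment about centroid: J = 2[d³/12 + d(b/2)²] = 2[320³/12 + 320×90²] = 10650000 mm³.
Direct shear f_v = P/L_w = 517×10³ / 640 = 807.8 N/mm (vertical).
Torsion M = P·e = 517×10³ × 165 = 85305000 N·mm.
Critical point at (x, y) = (90, 160) from centroid. f_tx = M·y/J = 1282 N/mm; f_ty = M·x/J = 721.2 N/mm.
Resultant f_max = √[f_tx² + (f_v + f_ty)²] = √[1282² + (807.8 + 721.2)²] = 1995 N/mm.
Capacity per unit length: r_n/Ω = (1/2.0) × 0.6 × 490 × (0.707 × 16) = 1663 N/mm.
1995 > 1663 → NOT adequate.

f_max ≈ 2000 N/mm; NOT adequate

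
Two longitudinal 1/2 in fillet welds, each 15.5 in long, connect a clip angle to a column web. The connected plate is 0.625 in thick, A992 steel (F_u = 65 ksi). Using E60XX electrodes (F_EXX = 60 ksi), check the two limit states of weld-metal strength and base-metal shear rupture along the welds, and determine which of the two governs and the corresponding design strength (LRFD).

t_e = 0.707 × 0.5 = 0.3535 in; L = 31 in.
Weld metal: φR_n = 0.75 × 0.6 × 60 × 0.3535 × 31 = 295.9 kips.
Base metal (shear rupture): φR_n = 0.75 × 0.6 × 65 × 0.625 × 31 = 566.7 kips.
Governing: weld metal.

φR_n ≈ 296 kips (weld metal governs)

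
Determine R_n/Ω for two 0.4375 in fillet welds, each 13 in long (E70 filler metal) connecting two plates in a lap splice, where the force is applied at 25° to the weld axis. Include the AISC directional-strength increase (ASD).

E70XX → F_EXX = 70 ksi.
t_e = 0.707 × 0.4375 = 0.3093 in; A_we = 0.3093 × 26 = 8.042 in².
Directional factor: 1.0 + 0.5 sin^1.5(25°) = 1.137.
F_nw = 0.6 × 70 × 1.137 = 47.77 ksi.
R_n/Ω = (47.77 × 8.042) / 2.0 = 192.1 kips.

R_n/Ω ≈ 192 kips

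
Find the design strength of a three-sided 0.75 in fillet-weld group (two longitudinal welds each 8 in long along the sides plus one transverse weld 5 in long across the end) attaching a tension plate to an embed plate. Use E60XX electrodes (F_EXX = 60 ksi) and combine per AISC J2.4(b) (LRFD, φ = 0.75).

t_e = 0.707 × 0.75 = 0.5302 in.
R_nwl = 0.6 × 60 × 0.5302 × 16 = 305.4 kips (longitudinal, 2 welds).
R_nwt = 0.6 × 60 × 0.5302 × 5 = 95.44 kips (transverse, base value).
(i) R_nwl + R_nwt = 400.9 kips; (ii) 0.85 R_nwl + 1.5 R_nwt = 402.8 kips.
R_n = max = 402.8 kips [governs: (ii)]; φR_n = 302.1 kips.

φR_n ≈ 302 kips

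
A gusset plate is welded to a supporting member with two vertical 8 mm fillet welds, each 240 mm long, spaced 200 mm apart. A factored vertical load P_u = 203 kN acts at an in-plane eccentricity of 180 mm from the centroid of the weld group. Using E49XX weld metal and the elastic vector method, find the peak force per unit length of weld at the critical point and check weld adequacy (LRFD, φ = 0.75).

E49XX → F_EXX = 490 MPa.
Total weld length L_w = 480 mm. Treat welds as unit-width lines.
Polar moment about centroid: J = 2[d³/12 + d(b/2)²] = 2[240³/12 + 240×100²] = 7104000 mm³.
Direct shear f_v = P/L_w = 203×10³ / 480 = 422.9 N/mm (vertical).
Torsion M = P·e = 203×10³ × 180 = 36540000 N·mm.
Critical point at (x, y) = (100, 120) from centroid. f_tx = M·y/J = 617.2 N/mm; f_ty = M·x/J = 514.4 N/mm.
Resultant f_max = √[f_tx² + (f_v + f_ty)²] = √[617.2² + (422.9 + 514.4)²] = 1122 N/mm.
Capacity per unit length: φr_n = 0.75 × 0.6 × 490 × (0.707 × 8) = 1247 N/mm.
1122 ≤ 1247 → adequate.

f_max ≈ 1120 N/mm; adequate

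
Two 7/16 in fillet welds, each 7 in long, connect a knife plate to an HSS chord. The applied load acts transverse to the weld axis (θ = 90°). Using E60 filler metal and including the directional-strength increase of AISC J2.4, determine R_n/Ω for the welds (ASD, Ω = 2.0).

R_n/Ω ≈ 117 kips

E60XX → F_EXX = 60 ksi.
t_e = 0.707 × 0.4375 = 0.3093 in; A_we = 0.3093 × 14 = 4.33 in².
Directional factor: 1.0 + 0.5 sin^1.5(90°) = 1.5.
F_nw = 0.6 × 60 × 1.5 = 54 ksi.
R_n/Ω = (54 × 4.33) / 2.0 = 116.9 kips.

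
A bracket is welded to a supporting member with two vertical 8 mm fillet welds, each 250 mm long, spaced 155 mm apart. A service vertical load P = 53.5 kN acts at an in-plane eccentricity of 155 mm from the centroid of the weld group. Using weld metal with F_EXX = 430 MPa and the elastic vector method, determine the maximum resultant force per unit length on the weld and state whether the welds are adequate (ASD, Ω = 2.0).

Total weld length L_w = 500 mm. Treat welds as unit-width lines.
Polar moment about centroid: J = 2[d³/12 + d(b/2)²] = 2[250³/12 + 250×77.5²] = 5607000 mm³.
Direct shear f_v = P/L_w = 53.5×10³ / 500 = 107 N/mm (vertical).
Torsion M = P·e = 53.5×10³ × 155 = 8292500 N·mm.
Critical point at (x, y) = (77.5, 125) from centroid. f_tx = M·y/J = 184.9 N/mm; f_ty = M·x/J = 114.6 N/mm.
Resultant f_max = √[f_tx² + (f_v + f_ty)²] = √[184.9² + (107 + 114.6)²] = 288.6 N/mm.
Capacity per unit length: r_n/Ω = (1/2.0) × 0.6 × 430 × (0.707 × 8) = 729.6 N/mm.
288.6 ≤ 729.6 → adequate.

f_max ≈ 289 N/mm; adequate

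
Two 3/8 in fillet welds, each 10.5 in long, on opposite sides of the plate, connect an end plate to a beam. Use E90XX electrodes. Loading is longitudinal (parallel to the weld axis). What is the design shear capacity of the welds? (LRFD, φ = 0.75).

φR_n ≈ 225 kip

E90XX → F_EXX = 90 ksi.
Effective throat t_e = 0.707 × 0.375 = 0.2651 in.
Total length L = 21 in; A_we = 0.2651 × 21 = 5.568 in².
F_nw = 0.6 F_EXX = 0.6 × 90 = 54 ksi.
φR_n = 0.75 × 54 × 5.568 = 225.5 kip.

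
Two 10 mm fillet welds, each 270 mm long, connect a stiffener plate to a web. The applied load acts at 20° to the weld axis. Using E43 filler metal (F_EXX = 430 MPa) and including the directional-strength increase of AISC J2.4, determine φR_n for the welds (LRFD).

t_e = 0.707 × 10 = 7.07 mm; A_we = 7.07 × 540 = 3818 mm².
Directional factor: 1.0 + 0.5 sin^1.5(20°) = 1.1.
F_nw = 0.6 × 430 × 1.1 = 283.8 MPa.
φR_n = 0.75 × 283.8 × 3818 × 10⁻³ = 812.6 kN.

φR_n ≈ 813 kN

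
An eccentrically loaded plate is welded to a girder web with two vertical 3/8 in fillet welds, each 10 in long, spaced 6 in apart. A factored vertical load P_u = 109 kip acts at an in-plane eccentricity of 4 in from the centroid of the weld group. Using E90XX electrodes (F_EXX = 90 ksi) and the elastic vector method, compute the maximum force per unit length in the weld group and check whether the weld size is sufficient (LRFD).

Total weld length L_w = 20 in. Treat welds as unit-width lines.
Polar moment about centroid: J = 2[d³/12 + d(b/2)²] = 2[10³/12 + 10×3²] = 346.7 in³.
Direct shear f_v = P/L_w = 109 / 20 = 5.45 kip/in (vertical).
Torsion M = P·e = 109 × 4 = 436 kip·in.
Critical point at (x, y) = (3, 5) from centroid. f_tx = M·y/J = 6.288 kip/in; f_ty = M·x/J = 3.773 kip/in.
Resultant f_max = √[f_tx² + (f_v + f_ty)²] = √[6.288² + (5.45 + 3.773)²] = 11.16 kip/in.
Capacity per unit length: φr_n = 0.75 × 0.6 × 90 × (0.707 × 0.375) = 10.74 kip/in.
11.16 > 10.74 → NOT adequate.

f_max ≈ 11.2 kip/in; NOT adequate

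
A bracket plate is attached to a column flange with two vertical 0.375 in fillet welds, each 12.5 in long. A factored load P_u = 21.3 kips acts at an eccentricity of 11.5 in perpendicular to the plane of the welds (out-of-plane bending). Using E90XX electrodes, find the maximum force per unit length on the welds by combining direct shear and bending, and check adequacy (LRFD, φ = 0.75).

f_max ≈ 4.78 kip/in; adequate

E90XX → F_EXX = 90 ksi.
L_w = 2 × 12.5 = 25 in; section modulus (unit throat) S = 2 × L²/6 = 52.08 in².
Direct shear f_v = P/L_w = 21.3/25 = 0.852 kip/in.
Moment M = P × e = 21.3 × 11.5 = 244.95 kip·in; bending f_b = M/S = 4.703 kip/in.
f_max = √(f_v² + f_b²) = √(0.852² + 4.703²) = 4.78 kip/in.
φr_n = 0.75 × 0.6 × 90 × (0.707 × 0.375) = 10.74 kip/in → adequate.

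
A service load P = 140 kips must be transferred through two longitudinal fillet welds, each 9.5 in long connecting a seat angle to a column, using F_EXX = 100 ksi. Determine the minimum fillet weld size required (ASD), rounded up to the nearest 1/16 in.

Total weld length L = 19 in.
Required throat t_e = P × Ω / (0.6 F_EXX × L) = 140 × 2.0 / (0.6 × 100 × 19) = 0.2456 in.
Required leg w = t_e / 0.707 = 0.3474 in → use 3/8 in.

w = 3/8 in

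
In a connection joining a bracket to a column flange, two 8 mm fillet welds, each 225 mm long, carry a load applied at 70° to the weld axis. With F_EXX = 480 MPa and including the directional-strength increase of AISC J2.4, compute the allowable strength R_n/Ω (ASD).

t_e = 0.707 × 8 = 5.656 mm; A_we = 5.656 × 450 = 2545 mm².
Directional factor: 1.0 + 0.5 sin^1.5(70°) = 1.455.
F_nw = 0.6 × 480 × 1.455 = 419.2 MPa.
R_n/Ω = (419.2 × 2545) / 2.0 × 10⁻³ = 533.4 kN.

R_n/Ω ≈ 533 kN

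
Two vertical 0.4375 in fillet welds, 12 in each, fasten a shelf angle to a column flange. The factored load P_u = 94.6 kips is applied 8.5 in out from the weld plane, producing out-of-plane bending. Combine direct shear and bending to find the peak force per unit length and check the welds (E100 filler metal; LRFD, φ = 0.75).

E100XX → F_EXX = 100 ksi.
L_w = 2 × 12 = 24 in; section modulus (unit throat) S = 2 × L²/6 = 48 in².
Direct shear f_v = P/L_w = 94.6/24 = 3.942 kip/in.
Moment M = P × e = 94.6 × 8.5 = 804.1 kip·in; bending f_b = M/S = 16.75 kip/in.
f_max = √(f_v² + f_b²) = √(3.942² + 16.75²) = 17.21 kip/in.
φr_n = 0.75 × 0.6 × 100 × (0.707 × 0.4375) = 13.92 kip/in → NOT adequate.

f_max ≈ 17.2 kip/in; NOT adequate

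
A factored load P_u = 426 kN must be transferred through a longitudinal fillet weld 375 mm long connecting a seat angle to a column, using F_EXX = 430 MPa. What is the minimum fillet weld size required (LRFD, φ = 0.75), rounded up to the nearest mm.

w = 9 mm

Total weld length L = 375 mm.
Required throat t_e = P_u / (φ × 0.6 F_EXX × L) = 426 / (0.75 × 0.6 × 430 × 375 × 10⁻³) = 5.871 mm.
Required leg w = t_e / 0.707 = 8.304 mm → use 9 mm.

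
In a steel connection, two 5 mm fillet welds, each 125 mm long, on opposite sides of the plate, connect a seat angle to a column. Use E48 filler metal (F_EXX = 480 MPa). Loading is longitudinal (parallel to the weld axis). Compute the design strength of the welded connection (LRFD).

φR_n ≈ 191 kN

Effective throat t_e = 0.707 × 5 = 3.535 mm.
Total length L = 250 mm; A_we = 3.535 × 250 = 883.7 mm².
F_nw = 0.6 F_EXX = 0.6 × 480 = 288 MPa.
φR_n = 0.75 × 288 × 883.7 × 10⁻³ = 190.9 kN.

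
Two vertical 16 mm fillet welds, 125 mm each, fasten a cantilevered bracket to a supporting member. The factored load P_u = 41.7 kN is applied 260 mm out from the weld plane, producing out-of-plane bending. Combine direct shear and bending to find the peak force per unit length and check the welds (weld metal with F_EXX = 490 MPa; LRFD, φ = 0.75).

f_max ≈ 2090 N/mm; adequate

L_w = 2 × 125 = 250 mm; section modulus (unit throat) S = 2 × L²/6 = 5208 mm².
Direct shear f_v = P/L_w = 41.7×10³/250 = 166.8 N/mm.
Moment M = P × e = 41.7×10³ × 260 = 10842000 N·mm; bending f_b = M/S = 2082 N/mm.
f_max = √(f_v² + f_b²) = √(166.8² + 2082²) = 2088 N/mm.
φr_n = 0.75 × 0.6 × 490 × (0.707 × 16) = 2494 N/mm → adequate.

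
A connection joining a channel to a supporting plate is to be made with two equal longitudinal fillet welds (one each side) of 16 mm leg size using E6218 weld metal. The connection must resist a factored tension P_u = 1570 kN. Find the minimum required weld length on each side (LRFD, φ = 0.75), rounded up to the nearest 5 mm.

L = 250 mm on each side

E62XX → F_EXX = 620 MPa.
Throat t_e = 0.707 × 16 = 11.31 mm.
φr_n = 0.75 × 0.6 × 620 × 11.31 × 10⁻³ = 3.156 kN/mm.
L_req = P_u / φr_n = 1570 / 3.156 = 497.5 mm total.
Per side: 497.5 / 2 = 248.7 mm.
Round up → use L = 250 mm on each side.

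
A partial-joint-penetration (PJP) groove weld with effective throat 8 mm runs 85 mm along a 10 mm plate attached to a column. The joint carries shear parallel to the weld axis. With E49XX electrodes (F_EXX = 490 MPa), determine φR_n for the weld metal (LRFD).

φR_n ≈ 150 kN

Effective throat (given) t_e = 8 mm.
A_we = 8 × 85 = 680 mm².
F_nw = 0.6 F_EXX = 294 MPa.
φR_n = 0.75 × 294 × 680 × 10⁻³ = 149.9 kN.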